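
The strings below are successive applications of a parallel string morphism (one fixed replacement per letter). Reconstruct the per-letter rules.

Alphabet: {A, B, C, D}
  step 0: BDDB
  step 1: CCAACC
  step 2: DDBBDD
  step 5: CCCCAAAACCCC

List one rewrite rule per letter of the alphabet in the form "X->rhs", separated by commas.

A->B, B->CC, C->D, D->A

  step 1 ⇒ step 2: CCAACC ⇒ D·D·B·B·D·D
    A ↦ B
    C ↦ D
  step 0 ⇒ step 1: BDDB ⇒ CC·A·A·CC
    B ↦ CC
  step 0 ⇒ step 1: BDDB ⇒ CC·A·A·CC
    D ↦ A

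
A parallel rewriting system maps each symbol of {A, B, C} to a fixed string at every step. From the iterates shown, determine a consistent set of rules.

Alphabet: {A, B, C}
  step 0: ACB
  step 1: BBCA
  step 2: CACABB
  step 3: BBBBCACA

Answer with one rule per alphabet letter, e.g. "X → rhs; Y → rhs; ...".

A->B, B->CA, C->B

  step 2 ⇒ step 3: CACABB ⇒ B·B·B·B·CA·CA
    A ↦ B
    B ↦ CA
    C ↦ B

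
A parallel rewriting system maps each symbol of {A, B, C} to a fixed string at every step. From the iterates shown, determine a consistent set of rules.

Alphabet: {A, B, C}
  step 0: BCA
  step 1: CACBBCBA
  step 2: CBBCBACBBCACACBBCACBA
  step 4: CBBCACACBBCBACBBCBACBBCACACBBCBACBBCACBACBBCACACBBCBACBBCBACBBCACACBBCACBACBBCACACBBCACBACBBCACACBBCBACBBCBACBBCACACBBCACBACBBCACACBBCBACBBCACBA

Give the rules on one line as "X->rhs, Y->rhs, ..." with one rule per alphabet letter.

A->CBA, B->CA, C->CBB

  step 1 ⇒ step 2: CACBBCBA ⇒ CBB·CBA·CBB·CA·CA·CBB·CA·CBA
    A ↦ CBA
    B ↦ CA
    C ↦ CBB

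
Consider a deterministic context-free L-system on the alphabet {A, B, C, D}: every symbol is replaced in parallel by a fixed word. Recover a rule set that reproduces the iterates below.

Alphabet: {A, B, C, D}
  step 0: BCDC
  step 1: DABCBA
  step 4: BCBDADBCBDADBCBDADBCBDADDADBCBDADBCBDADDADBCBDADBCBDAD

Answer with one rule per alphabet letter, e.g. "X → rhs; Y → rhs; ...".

A->DAD, B->D, C->A, D->BCB

  step 0 ⇒ step 1: BCDC ⇒ D·A·BCB·A
    B ↦ D
    C ↦ A
    D ↦ BCB
    A ↦ DAD  (constrained at step 1)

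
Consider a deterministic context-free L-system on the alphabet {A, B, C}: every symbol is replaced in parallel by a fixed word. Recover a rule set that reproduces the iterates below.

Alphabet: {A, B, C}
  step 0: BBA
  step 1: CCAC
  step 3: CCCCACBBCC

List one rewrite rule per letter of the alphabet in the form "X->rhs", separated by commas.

A->AC, B->C, C->BB

  step 0 ⇒ step 1: BBA ⇒ C·C·AC
    A ↦ AC
    B ↦ C
    C ↦ BB  (constrained at step 1)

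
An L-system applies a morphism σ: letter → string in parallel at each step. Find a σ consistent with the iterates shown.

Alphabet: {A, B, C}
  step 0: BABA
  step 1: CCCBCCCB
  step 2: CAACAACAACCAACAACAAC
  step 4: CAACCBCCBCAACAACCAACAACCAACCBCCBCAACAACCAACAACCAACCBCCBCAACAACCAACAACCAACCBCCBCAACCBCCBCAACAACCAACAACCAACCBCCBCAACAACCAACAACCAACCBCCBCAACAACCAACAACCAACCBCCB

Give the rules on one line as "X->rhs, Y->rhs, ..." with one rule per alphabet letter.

A->CCB, B->C, C->CAA

  step 1 ⇒ step 2: CCCBCCCB ⇒ CAA·CAA·CAA·C·CAA·CAA·CAA·C
    B ↦ C
    C ↦ CAA
  step 0 ⇒ step 1: BABA ⇒ C·CCB·C·CCB
    A ↦ CCB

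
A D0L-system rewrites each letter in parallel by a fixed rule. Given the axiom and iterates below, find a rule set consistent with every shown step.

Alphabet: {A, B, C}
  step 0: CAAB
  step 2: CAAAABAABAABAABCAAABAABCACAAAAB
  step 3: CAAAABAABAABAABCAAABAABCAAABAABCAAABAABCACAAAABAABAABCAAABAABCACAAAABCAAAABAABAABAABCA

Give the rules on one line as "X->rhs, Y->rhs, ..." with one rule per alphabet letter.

A->AAB, B->CA, C->CAA

  step 2 ⇒ step 3: CAAAABAABAABAABCAAABAABCACAAAAB ⇒ CAA·AAB·AAB·AAB·AAB·CA·AAB·AAB·CA·AAB·AAB·CA·AAB·AAB·CA·CAA·AAB·AAB·AAB·CA·AAB·AAB·CA·CAA·AAB·CAA·AAB·AAB·AAB·AAB·CA
    A ↦ AAB
    B ↦ CA
    C ↦ CAA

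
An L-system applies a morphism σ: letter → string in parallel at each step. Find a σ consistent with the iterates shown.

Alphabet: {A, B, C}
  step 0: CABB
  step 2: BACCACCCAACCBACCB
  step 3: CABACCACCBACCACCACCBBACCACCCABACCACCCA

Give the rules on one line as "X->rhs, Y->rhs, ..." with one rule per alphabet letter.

  step 2 ⇒ step 3: BACCACCCAACCBACCB ⇒ CA·B·ACC·ACC·B·ACC·ACC·ACC·B·B·ACC·ACC·CA·B·ACC·ACC·CA
    A ↦ B
    B ↦ CA
    C ↦ ACC

A->B, B->CA, C->ACC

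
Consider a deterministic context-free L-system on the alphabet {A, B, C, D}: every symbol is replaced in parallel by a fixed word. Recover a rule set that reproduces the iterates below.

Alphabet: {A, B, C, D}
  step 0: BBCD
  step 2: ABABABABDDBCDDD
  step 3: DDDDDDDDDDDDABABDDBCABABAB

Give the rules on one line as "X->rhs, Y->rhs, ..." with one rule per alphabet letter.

A->D, B->DD, C->BC, D->AB

  step 2 ⇒ step 3: ABABABABDDBCDDD ⇒ D·DD·D·DD·D·DD·D·DD·AB·AB·DD·BC·AB·AB·AB
    A ↦ D
    B ↦ DD
    C ↦ BC
    D ↦ AB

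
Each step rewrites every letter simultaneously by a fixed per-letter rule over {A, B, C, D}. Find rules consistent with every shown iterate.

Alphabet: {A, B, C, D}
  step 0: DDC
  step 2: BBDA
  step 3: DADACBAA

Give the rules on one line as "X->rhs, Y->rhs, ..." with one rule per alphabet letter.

  step 2 ⇒ step 3: BBDA ⇒ DA·DA·C·BAA
    A ↦ BAA
    B ↦ DA
    D ↦ C
    C ↦ B  (constrained at step 0)

A->BAA, B->DA, C->B, D->C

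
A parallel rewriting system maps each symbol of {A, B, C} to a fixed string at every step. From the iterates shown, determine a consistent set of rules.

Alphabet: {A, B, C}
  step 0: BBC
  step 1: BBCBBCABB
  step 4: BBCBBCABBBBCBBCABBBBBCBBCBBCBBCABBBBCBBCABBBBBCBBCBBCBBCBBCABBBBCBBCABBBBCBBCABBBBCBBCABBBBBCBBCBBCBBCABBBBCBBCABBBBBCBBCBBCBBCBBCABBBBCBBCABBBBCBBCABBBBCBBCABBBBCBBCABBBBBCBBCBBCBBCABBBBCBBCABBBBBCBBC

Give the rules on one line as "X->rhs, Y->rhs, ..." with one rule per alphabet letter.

  step 0 ⇒ step 1: BBC ⇒ BBC·BBC·ABB
    B ↦ BBC
    C ↦ ABB
    A ↦ B  (constrained at step 1)

A->B, B->BBC, C->ABB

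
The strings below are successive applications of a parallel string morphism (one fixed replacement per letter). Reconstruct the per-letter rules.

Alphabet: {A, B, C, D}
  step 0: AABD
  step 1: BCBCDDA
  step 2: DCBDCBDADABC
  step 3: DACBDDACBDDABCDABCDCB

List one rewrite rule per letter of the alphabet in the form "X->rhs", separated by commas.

A->BC, B->D, C->CB, D->DA

  step 2 ⇒ step 3: DCBDCBDADABC ⇒ DA·CB·D·DA·CB·D·DA·BC·DA·BC·D·CB
    A ↦ BC
    B ↦ D
    C ↦ CB
    D ↦ DA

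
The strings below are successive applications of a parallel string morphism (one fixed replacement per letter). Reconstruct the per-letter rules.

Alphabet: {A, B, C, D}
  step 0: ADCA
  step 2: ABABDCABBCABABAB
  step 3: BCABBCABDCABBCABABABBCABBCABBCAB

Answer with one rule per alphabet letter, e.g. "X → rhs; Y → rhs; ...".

  step 2 ⇒ step 3: ABABDCABBCABABAB ⇒ BC·AB·BC·AB·DC·AB·BC·AB·AB·AB·BC·AB·BC·AB·BC·AB
    A ↦ BC
    B ↦ AB
    C ↦ AB
    D ↦ DC

A->BC, B->AB, C->AB, D->DC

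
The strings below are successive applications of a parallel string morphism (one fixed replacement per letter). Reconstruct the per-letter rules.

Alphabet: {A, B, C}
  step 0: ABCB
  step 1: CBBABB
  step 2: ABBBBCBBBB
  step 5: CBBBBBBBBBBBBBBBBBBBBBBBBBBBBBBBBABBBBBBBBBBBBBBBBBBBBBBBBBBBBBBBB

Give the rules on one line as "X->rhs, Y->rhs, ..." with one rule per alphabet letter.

A->C, B->BB, C->A

  step 1 ⇒ step 2: CBBABB ⇒ A·BB·BB·C·BB·BB
    A ↦ C
    B ↦ BB
    C ↦ A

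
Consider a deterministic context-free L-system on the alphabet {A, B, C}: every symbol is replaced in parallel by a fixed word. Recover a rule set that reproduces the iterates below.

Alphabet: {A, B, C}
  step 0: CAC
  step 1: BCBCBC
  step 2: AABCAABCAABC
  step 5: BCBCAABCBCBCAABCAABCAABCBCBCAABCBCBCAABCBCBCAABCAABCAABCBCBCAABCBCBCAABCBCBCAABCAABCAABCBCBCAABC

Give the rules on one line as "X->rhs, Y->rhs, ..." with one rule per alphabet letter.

  step 1 ⇒ step 2: BCBCBC ⇒ AA·BC·AA·BC·AA·BC
    B ↦ AA
    C ↦ BC
  step 0 ⇒ step 1: CAC ⇒ BC·BC·BC
    A ↦ BC

A->BC, B->AA, C->BC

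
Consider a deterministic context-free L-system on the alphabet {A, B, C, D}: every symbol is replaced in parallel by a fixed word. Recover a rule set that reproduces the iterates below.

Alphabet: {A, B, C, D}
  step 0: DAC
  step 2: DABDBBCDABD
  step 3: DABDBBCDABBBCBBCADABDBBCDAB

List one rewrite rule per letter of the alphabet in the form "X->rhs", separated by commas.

  step 2 ⇒ step 3: DABDBBCDABD ⇒ DAB·D·BBC·DAB·BBC·BBC·A·DAB·D·BBC·DAB
    A ↦ D
    B ↦ BBC
    C ↦ A
    D ↦ DAB

A->D, B->BBC, C->A, D->DAB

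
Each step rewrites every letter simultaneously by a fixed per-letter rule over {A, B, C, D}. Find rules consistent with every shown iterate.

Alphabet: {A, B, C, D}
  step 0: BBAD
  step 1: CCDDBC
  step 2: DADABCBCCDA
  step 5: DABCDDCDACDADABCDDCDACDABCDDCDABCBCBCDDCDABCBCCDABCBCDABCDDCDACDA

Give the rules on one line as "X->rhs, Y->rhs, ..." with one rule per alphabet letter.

  step 1 ⇒ step 2: CCDDBC ⇒ DA·DA·BC·BC·C·DA
    B ↦ C
    C ↦ DA
    D ↦ BC
  step 0 ⇒ step 1: BBAD ⇒ C·C·DD·BC
    A ↦ DD

A->DD, B->C, C->DA, D->BC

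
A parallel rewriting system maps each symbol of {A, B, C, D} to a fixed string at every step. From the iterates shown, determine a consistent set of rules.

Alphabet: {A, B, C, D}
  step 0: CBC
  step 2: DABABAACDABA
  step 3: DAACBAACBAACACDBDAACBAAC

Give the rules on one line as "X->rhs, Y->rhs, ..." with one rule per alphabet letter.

A->AC, B->BA, C->DB, D->DA

  step 2 ⇒ step 3: DABABAACDABA ⇒ DA·AC·BA·AC·BA·AC·AC·DB·DA·AC·BA·AC
    A ↦ AC
    B ↦ BA
    C ↦ DB
    D ↦ DA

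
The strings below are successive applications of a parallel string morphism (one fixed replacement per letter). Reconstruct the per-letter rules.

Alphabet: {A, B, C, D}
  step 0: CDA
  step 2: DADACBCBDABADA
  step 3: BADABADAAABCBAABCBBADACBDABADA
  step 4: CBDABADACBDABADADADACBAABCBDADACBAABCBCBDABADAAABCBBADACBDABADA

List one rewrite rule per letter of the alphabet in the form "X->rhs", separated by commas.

  step 3 ⇒ step 4: BADABADAAABCBAABCBBADACBDABADA ⇒ CB·DA·BA·DA·CB·DA·BA·DA·DA·DA·CB·AAB·CB·DA·DA·CB·AAB·CB·CB·DA·BA·DA·AAB·CB·BA·DA·CB·DA·BA·DA
    A ↦ DA
    B ↦ CB
    C ↦ AAB
    D ↦ BA

A->DA, B->CB, C->AAB, D->BA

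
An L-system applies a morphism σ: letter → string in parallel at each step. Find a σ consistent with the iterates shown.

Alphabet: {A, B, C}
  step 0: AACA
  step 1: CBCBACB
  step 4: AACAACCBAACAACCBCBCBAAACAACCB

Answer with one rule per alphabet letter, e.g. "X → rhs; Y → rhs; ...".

  step 0 ⇒ step 1: AACA ⇒ CB·CB·A·CB
    A ↦ CB
    C ↦ A
    B ↦ AC  (constrained at step 1)

A->CB, B->AC, C->A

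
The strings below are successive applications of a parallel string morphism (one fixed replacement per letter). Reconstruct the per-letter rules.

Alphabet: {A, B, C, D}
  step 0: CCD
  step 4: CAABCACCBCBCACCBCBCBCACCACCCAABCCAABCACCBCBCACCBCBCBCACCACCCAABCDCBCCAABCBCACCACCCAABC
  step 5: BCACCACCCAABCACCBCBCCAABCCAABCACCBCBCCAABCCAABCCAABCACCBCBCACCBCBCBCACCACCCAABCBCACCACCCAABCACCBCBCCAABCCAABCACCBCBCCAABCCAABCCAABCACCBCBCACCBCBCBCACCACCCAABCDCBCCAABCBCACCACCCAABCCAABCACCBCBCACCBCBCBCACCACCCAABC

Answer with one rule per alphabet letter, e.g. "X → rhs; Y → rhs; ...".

  step 4 ⇒ step 5: CAABCACCBCBCACCBCBCBCACCACCCAABCCAABCACCBCBCACCBCBCBCACCACCCAABCDCBCCAABCBCACCACCCAABC ⇒ BC·ACC·ACC·CAA·BC·ACC·BC·BC·CAA·BC·CAA·BC·ACC·BC·BC·CAA·BC·CAA·BC·CAA·BC·ACC·BC·BC·ACC·BC·BC·BC·ACC·ACC·CAA·BC·BC·ACC·ACC·CAA·BC·ACC·BC·BC·CAA·BC·CAA·BC·ACC·BC·BC·CAA·BC·CAA·BC·CAA·BC·ACC·BC·BC·ACC·BC·BC·BC·ACC·ACC·CAA·BC·DC·BC·CAA·BC·BC·ACC·ACC·CAA·BC·CAA·BC·ACC·BC·BC·ACC·BC·BC·BC·ACC·ACC·CAA·BC
    A ↦ ACC
    B ↦ CAA
    C ↦ BC
    D ↦ DC

A->ACC, B->CAA, C->BC, D->DC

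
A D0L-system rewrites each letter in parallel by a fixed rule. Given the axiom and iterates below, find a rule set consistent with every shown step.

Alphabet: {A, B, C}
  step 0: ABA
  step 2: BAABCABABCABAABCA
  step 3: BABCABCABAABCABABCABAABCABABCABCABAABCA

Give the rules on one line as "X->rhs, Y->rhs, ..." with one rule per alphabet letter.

A->BCA, B->BA, C->A

  step 2 ⇒ step 3: BAABCABABCABAABCA ⇒ BA·BCA·BCA·BA·A·BCA·BA·BCA·BA·A·BCA·BA·BCA·BCA·BA·A·BCA
    A ↦ BCA
    B ↦ BA
    C ↦ A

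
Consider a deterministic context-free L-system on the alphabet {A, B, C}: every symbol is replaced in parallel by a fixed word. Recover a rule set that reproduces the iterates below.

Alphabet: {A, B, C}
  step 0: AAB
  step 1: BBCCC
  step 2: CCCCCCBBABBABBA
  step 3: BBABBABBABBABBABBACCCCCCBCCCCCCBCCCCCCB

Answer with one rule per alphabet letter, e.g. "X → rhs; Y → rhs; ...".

A->B, B->CCC, C->BBA

  step 2 ⇒ step 3: CCCCCCBBABBABBA ⇒ BBA·BBA·BBA·BBA·BBA·BBA·CCC·CCC·B·CCC·CCC·B·CCC·CCC·B
    A ↦ B
    B ↦ CCC
    C ↦ BBA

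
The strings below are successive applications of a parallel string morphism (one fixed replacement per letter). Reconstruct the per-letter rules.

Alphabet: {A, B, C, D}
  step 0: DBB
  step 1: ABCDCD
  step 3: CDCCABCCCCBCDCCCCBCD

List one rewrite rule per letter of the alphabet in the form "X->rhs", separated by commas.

A->B, B->CD, C->CC, D->AB

  step 0 ⇒ step 1: DBB ⇒ AB·CD·CD
    B ↦ CD
    D ↦ AB
    A ↦ B  (constrained at step 1)
    C ↦ CC  (constrained at step 1)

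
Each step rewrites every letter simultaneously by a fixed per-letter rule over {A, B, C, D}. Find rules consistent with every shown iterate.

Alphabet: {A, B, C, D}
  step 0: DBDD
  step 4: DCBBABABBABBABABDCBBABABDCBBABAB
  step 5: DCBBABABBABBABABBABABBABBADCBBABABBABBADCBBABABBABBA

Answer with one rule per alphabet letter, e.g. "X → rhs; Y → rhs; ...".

  step 4 ⇒ step 5: DCBBABABBABBABABDCBBABABDCBBABAB ⇒ DC·B·BA·BA·B·BA·B·BA·BA·B·BA·BA·B·BA·B·BA·DC·B·BA·BA·B·BA·B·BA·DC·B·BA·BA·B·BA·B·BA
    A ↦ B
    B ↦ BA
    C ↦ B
    D ↦ DC

A->B, B->BA, C->B, D->DC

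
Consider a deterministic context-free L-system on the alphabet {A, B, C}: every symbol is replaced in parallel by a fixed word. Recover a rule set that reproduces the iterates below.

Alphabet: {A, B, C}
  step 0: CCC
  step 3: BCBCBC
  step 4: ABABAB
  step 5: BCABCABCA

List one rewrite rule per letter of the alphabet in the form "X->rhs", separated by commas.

  step 4 ⇒ step 5: ABABAB ⇒ BC·A·BC·A·BC·A
    A ↦ BC
    B ↦ A
  step 3 ⇒ step 4: BCBCBC ⇒ A·B·A·B·A·B
    C ↦ B

A->BC, B->A, C->B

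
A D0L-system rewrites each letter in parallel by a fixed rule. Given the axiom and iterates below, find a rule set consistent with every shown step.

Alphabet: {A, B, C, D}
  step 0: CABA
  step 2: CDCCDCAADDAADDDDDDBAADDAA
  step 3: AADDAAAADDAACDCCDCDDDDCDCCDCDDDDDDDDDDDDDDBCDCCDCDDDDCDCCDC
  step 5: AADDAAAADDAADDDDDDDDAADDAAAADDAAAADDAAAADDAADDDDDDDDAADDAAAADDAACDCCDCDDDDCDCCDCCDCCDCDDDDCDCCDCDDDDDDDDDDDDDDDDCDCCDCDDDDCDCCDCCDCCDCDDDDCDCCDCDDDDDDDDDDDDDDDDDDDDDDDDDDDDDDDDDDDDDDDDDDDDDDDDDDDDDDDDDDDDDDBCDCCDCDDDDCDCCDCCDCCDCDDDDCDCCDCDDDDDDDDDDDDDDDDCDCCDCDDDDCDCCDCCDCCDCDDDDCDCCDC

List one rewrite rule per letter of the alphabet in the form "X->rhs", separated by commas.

A->CDC, B->DDB, C->AA, D->DD

  step 2 ⇒ step 3: CDCCDCAADDAADDDDDDBAADDAA ⇒ AA·DD·AA·AA·DD·AA·CDC·CDC·DD·DD·CDC·CDC·DD·DD·DD·DD·DD·DD·DDB·CDC·CDC·DD·DD·CDC·CDC
    A ↦ CDC
    B ↦ DDB
    C ↦ AA
    D ↦ DD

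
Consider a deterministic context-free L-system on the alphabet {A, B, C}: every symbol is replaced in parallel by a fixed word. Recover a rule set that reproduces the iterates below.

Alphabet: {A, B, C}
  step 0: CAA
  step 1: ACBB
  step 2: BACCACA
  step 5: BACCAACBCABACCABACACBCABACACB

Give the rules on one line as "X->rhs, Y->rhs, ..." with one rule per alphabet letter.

  step 1 ⇒ step 2: ACBB ⇒ B·AC·CA·CA
    A ↦ B
    B ↦ CA
    C ↦ AC

A->B, B->CA, C->AC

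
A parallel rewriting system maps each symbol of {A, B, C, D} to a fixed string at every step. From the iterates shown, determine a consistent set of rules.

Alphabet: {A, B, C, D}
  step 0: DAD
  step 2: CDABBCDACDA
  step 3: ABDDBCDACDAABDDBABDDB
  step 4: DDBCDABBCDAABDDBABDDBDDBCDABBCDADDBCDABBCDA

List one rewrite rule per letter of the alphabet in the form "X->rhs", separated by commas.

  step 3 ⇒ step 4: ABDDBCDACDAABDDBABDDB ⇒ DDB·CDA·B·B·CDA·A·B·DDB·A·B·DDB·DDB·CDA·B·B·CDA·DDB·CDA·B·B·CDA
    A ↦ DDB
    B ↦ CDA
    C ↦ A
    D ↦ B

A->DDB, B->CDA, C->A, D->B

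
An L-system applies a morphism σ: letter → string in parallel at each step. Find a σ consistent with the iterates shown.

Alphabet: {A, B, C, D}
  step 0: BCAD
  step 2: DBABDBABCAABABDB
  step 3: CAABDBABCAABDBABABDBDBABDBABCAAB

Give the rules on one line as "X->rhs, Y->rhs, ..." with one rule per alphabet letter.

A->DB, B->AB, C->AB, D->CA

  step 2 ⇒ step 3: DBABDBABCAABABDB ⇒ CA·AB·DB·AB·CA·AB·DB·AB·AB·DB·DB·AB·DB·AB·CA·AB
    A ↦ DB
    B ↦ AB
    C ↦ AB
    D ↦ CA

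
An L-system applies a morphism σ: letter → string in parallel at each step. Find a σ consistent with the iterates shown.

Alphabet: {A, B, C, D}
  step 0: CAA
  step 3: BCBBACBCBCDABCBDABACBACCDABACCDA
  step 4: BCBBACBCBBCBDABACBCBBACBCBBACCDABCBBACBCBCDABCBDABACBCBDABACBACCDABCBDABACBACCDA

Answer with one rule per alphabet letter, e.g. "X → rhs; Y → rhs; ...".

  step 3 ⇒ step 4: BCBBACBCBCDABCBDABACBACCDABACCDA ⇒ BCB·BAC·BCB·BCB·DA·BAC·BCB·BAC·BCB·BAC·C·DA·BCB·BAC·BCB·C·DA·BCB·DA·BAC·BCB·DA·BAC·BAC·C·DA·BCB·DA·BAC·BAC·C·DA
    A ↦ DA
    B ↦ BCB
    C ↦ BAC
    D ↦ C

A->DA, B->BCB, C->BAC, D->C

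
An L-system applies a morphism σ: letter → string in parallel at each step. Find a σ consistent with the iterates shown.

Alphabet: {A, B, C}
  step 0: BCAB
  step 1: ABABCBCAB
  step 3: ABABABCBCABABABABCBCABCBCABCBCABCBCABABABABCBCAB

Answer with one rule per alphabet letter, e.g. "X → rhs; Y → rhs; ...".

A->CBC, B->AB, C->AB

  step 0 ⇒ step 1: BCAB ⇒ AB·AB·CBC·AB
    A ↦ CBC
    B ↦ AB
    C ↦ AB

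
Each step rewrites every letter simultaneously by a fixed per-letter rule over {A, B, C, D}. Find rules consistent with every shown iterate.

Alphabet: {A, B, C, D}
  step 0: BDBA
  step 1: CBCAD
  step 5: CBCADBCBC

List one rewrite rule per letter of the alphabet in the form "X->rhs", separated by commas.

  step 0 ⇒ step 1: BDBA ⇒ C·B·C·AD
    A ↦ AD
    B ↦ C
    D ↦ B
    C ↦ B  (constrained at step 1)

A->AD, B->C, C->B, D->B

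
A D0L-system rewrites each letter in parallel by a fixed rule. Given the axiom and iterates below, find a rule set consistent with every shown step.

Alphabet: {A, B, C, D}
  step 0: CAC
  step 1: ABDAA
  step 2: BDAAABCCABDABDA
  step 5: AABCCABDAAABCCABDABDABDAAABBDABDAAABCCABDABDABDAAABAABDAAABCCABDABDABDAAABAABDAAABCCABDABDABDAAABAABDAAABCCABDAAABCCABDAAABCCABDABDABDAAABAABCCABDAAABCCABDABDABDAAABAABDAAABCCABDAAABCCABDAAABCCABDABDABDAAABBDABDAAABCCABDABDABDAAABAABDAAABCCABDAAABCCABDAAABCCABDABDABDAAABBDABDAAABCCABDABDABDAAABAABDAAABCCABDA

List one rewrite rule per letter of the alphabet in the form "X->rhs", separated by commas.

  step 1 ⇒ step 2: ABDAA ⇒ BDA·AAB·CCA·BDA·BDA
    A ↦ BDA
    B ↦ AAB
    D ↦ CCA
  step 0 ⇒ step 1: CAC ⇒ A·BDA·A
    C ↦ A

A->BDA, B->AAB, C->A, D->CCA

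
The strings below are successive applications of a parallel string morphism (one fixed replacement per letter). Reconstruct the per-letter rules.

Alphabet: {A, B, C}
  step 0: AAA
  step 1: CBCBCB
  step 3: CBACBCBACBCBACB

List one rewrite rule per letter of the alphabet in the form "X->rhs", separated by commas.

A->CB, B->CB, C->A

  step 0 ⇒ step 1: AAA ⇒ CB·CB·CB
    A ↦ CB
    B ↦ CB  (constrained at step 1)
    C ↦ A  (constrained at step 1)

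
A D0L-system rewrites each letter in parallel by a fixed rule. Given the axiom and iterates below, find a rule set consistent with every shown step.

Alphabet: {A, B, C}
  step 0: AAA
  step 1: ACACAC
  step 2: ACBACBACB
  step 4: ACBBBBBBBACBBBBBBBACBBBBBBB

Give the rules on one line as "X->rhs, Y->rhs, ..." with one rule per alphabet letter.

A->AC, B->BB, C->B

  step 1 ⇒ step 2: ACACAC ⇒ AC·B·AC·B·AC·B
    A ↦ AC
    C ↦ B
    B ↦ BB  (constrained at step 2)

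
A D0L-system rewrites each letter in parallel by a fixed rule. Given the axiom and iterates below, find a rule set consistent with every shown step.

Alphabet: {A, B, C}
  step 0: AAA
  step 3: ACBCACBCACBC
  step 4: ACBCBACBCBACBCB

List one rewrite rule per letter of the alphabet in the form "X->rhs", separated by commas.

  step 3 ⇒ step 4: ACBCACBCACBC ⇒ AC·B·C·B·AC·B·C·B·AC·B·C·B
    A ↦ AC
    B ↦ C
    C ↦ B

A->AC, B->C, C->B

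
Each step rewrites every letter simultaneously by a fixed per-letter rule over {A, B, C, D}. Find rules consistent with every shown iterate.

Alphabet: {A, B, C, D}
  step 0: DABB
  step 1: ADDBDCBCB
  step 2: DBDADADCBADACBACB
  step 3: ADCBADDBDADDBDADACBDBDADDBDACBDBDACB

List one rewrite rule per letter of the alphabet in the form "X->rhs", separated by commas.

A->DBD, B->CB, C->A, D->AD

  step 2 ⇒ step 3: DBDADADCBADACBACB ⇒ AD·CB·AD·DBD·AD·DBD·AD·A·CB·DBD·AD·DBD·A·CB·DBD·A·CB
    A ↦ DBD
    B ↦ CB
    C ↦ A
    D ↦ AD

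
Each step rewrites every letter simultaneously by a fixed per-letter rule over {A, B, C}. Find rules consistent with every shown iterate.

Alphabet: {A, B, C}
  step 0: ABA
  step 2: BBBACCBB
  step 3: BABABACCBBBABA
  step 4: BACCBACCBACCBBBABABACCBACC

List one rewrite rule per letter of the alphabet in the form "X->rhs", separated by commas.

A->CC, B->BA, C->B

  step 3 ⇒ step 4: BABABACCBBBABA ⇒ BA·CC·BA·CC·BA·CC·B·B·BA·BA·BA·CC·BA·CC
    A ↦ CC
    B ↦ BA
    C ↦ B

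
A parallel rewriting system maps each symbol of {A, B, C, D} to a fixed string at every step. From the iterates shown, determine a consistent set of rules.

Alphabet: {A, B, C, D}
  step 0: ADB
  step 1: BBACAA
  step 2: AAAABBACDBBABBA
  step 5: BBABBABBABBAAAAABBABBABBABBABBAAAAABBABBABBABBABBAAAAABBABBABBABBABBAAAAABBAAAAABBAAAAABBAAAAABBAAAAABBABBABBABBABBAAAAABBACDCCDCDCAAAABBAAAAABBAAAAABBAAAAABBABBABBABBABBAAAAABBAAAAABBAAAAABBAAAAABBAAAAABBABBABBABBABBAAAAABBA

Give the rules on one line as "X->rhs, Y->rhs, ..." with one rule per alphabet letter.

A->BBA, B->AA, C->CD, D->C

  step 1 ⇒ step 2: BBACAA ⇒ AA·AA·BBA·CD·BBA·BBA
    A ↦ BBA
    B ↦ AA
    C ↦ CD
  step 0 ⇒ step 1: ADB ⇒ BBA·C·AA
    D ↦ C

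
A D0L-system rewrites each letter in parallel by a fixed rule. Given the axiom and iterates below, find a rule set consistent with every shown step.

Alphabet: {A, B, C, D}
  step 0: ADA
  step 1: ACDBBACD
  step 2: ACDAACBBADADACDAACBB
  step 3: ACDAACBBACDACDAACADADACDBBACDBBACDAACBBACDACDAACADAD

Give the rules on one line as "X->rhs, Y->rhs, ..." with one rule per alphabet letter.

  step 2 ⇒ step 3: ACDAACBBADADACDAACBB ⇒ ACD·AAC·BB·ACD·ACD·AAC·AD·AD·ACD·BB·ACD·BB·ACD·AAC·BB·ACD·ACD·AAC·AD·AD
    A ↦ ACD
    B ↦ AD
    C ↦ AAC
    D ↦ BB

A->ACD, B->AD, C->AAC, D->BB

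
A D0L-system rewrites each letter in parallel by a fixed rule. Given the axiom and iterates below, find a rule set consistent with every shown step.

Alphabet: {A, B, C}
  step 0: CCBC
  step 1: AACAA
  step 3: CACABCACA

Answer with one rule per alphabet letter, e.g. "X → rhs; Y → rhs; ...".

  step 0 ⇒ step 1: CCBC ⇒ A·A·CA·A
    B ↦ CA
    C ↦ A
    A ↦ B  (constrained at step 1)

A->B, B->CA, C->A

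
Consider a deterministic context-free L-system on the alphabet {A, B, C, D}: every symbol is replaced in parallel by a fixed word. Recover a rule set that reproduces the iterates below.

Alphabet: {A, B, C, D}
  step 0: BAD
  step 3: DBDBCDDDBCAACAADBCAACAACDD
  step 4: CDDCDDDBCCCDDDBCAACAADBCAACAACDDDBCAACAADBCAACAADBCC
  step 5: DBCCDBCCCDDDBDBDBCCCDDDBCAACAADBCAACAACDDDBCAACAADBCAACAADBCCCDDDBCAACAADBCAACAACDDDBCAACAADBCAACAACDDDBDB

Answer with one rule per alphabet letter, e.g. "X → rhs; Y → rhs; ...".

A->CAA, B->DD, C->DB, D->C

  step 4 ⇒ step 5: CDDCDDDBCCCDDDBCAACAADBCAACAACDDDBCAACAADBCAACAADBCC ⇒ DB·C·C·DB·C·C·C·DD·DB·DB·DB·C·C·C·DD·DB·CAA·CAA·DB·CAA·CAA·C·DD·DB·CAA·CAA·DB·CAA·CAA·DB·C·C·C·DD·DB·CAA·CAA·DB·CAA·CAA·C·DD·DB·CAA·CAA·DB·CAA·CAA·C·DD·DB·DB
    A ↦ CAA
    B ↦ DD
    C ↦ DB
    D ↦ C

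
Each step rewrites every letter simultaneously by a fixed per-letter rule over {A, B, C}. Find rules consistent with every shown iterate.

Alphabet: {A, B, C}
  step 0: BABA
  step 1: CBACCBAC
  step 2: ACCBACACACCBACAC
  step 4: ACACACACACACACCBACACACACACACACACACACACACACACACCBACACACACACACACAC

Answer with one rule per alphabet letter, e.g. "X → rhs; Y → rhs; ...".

  step 1 ⇒ step 2: CBACCBAC ⇒ AC·CB·AC·AC·AC·CB·AC·AC
    A ↦ AC
    B ↦ CB
    C ↦ AC

A->AC, B->CB, C->AC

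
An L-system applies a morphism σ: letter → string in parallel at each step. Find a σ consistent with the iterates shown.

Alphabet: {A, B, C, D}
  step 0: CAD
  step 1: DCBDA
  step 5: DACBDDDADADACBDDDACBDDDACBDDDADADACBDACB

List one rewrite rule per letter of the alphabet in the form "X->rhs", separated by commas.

  step 0 ⇒ step 1: CAD ⇒ D·CB·DA
    A ↦ CB
    C ↦ D
    D ↦ DA
    B ↦ D  (constrained at step 1)

A->CB, B->D, C->D, D->DA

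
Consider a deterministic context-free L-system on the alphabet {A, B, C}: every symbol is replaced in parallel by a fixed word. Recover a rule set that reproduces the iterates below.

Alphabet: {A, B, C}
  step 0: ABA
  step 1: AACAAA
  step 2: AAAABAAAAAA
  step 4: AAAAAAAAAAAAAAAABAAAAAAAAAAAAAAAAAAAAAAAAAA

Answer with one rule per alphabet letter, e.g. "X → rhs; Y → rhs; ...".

A->AA, B->CA, C->B

  step 1 ⇒ step 2: AACAAA ⇒ AA·AA·B·AA·AA·AA
    A ↦ AA
    C ↦ B
  step 0 ⇒ step 1: ABA ⇒ AA·CA·AA
    B ↦ CA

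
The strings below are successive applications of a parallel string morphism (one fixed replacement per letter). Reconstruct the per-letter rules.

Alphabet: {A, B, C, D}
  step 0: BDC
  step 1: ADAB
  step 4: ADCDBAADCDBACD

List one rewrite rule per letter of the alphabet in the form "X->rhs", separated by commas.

A->CD, B->AD, C->B, D->A

  step 0 ⇒ step 1: BDC ⇒ AD·A·B
    B ↦ AD
    C ↦ B
    D ↦ A
    A ↦ CD  (constrained at step 1)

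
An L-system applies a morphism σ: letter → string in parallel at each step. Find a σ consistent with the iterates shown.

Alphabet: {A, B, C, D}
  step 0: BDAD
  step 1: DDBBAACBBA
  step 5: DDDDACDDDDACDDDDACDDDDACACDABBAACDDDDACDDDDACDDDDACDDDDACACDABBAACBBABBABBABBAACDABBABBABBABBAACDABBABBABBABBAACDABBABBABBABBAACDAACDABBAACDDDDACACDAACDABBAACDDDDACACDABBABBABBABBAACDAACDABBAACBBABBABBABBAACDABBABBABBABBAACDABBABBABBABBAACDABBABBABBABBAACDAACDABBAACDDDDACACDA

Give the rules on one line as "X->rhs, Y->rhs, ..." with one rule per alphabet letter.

  step 0 ⇒ step 1: BDAD ⇒ DD·BBA·AC·BBA
    A ↦ AC
    B ↦ DD
    D ↦ BBA
    C ↦ DA  (constrained at step 1)

A->AC, B->DD, C->DA, D->BBA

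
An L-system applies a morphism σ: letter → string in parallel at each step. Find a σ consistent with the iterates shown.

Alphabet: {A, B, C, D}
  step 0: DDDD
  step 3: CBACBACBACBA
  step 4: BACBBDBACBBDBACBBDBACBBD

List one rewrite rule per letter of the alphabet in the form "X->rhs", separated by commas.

A->BD, B->CB, C->BA, D->A

  step 3 ⇒ step 4: CBACBACBACBA ⇒ BA·CB·BD·BA·CB·BD·BA·CB·BD·BA·CB·BD
    A ↦ BD
    B ↦ CB
    C ↦ BA
    D ↦ A  (constrained at step 0)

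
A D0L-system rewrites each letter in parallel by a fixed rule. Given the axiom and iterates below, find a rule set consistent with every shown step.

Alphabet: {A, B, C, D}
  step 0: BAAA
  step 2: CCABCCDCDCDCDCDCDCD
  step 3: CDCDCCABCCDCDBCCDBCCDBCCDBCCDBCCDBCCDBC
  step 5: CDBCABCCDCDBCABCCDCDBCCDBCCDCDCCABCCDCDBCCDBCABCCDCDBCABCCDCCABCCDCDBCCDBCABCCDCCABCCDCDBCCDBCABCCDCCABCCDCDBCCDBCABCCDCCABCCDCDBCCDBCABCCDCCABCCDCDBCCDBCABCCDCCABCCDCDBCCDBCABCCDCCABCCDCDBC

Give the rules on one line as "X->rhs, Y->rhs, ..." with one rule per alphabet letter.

A->CC, B->ABC, C->CD, D->BC

  step 2 ⇒ step 3: CCABCCDCDCDCDCDCDCD ⇒ CD·CD·CC·ABC·CD·CD·BC·CD·BC·CD·BC·CD·BC·CD·BC·CD·BC·CD·BC
    A ↦ CC
    B ↦ ABC
    C ↦ CD
    D ↦ BC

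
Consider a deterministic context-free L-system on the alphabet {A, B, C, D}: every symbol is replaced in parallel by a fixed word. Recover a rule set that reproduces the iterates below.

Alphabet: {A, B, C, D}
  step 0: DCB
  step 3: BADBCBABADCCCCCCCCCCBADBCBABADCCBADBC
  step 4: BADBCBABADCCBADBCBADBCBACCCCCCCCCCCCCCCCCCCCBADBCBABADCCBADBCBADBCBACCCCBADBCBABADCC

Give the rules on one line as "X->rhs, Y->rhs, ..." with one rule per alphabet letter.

  step 3 ⇒ step 4: BADBCBABADCCCCCCCCCCBADBCBABADCCBADBC ⇒ BAD·BC·BA·BAD·CC·BAD·BC·BAD·BC·BA·CC·CC·CC·CC·CC·CC·CC·CC·CC·CC·BAD·BC·BA·BAD·CC·BAD·BC·BAD·BC·BA·CC·CC·BAD·BC·BA·BAD·CC
    A ↦ BC
    B ↦ BAD
    C ↦ CC
    D ↦ BA

A->BC, B->BAD, C->CC, D->BA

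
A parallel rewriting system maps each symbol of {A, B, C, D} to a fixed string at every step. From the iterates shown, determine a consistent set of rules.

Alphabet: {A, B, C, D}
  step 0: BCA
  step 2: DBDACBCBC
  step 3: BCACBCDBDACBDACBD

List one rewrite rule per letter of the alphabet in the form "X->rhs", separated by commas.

A->D, B->AC, C->BD, D->BC

  step 2 ⇒ step 3: DBDACBCBC ⇒ BC·AC·BC·D·BD·AC·BD·AC·BD
    A ↦ D
    B ↦ AC
    C ↦ BD
    D ↦ BC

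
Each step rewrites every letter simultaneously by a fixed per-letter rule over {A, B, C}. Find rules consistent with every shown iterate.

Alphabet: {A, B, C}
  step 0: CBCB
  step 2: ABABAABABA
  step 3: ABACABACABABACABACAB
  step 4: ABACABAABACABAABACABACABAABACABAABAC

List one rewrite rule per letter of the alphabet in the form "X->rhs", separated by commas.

A->AB, B->AC, C->A

  step 3 ⇒ step 4: ABACABACABABACABACAB ⇒ AB·AC·AB·A·AB·AC·AB·A·AB·AC·AB·AC·AB·A·AB·AC·AB·A·AB·AC
    A ↦ AB
    B ↦ AC
    C ↦ A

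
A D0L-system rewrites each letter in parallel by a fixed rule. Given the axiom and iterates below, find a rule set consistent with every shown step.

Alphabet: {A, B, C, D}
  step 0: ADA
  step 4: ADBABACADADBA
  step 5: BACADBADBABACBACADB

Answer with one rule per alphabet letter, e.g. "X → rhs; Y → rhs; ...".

  step 4 ⇒ step 5: ADBABACADADBA ⇒ B·AC·AD·B·AD·B·A·B·AC·B·AC·AD·B
    A ↦ B
    B ↦ AD
    C ↦ A
    D ↦ AC

A->B, B->AD, C->A, D->AC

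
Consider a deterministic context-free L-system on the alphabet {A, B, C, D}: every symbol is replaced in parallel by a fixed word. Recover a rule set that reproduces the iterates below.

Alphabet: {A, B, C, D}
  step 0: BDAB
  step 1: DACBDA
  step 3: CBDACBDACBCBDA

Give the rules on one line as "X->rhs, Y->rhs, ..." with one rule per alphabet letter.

  step 0 ⇒ step 1: BDAB ⇒ DA·C·B·DA
    A ↦ B
    B ↦ DA
    D ↦ C
    C ↦ CB  (constrained at step 1)

A->B, B->DA, C->CB, D->C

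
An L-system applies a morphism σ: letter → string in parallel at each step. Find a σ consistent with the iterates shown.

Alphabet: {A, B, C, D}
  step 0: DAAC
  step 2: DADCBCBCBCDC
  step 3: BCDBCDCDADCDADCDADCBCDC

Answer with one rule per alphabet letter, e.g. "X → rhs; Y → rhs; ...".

  step 2 ⇒ step 3: DADCBCBCBCDC ⇒ BC·D·BC·DC·DA·DC·DA·DC·DA·DC·BC·DC
    A ↦ D
    B ↦ DA
    C ↦ DC
    D ↦ BC

A->D, B->DA, C->DC, D->BC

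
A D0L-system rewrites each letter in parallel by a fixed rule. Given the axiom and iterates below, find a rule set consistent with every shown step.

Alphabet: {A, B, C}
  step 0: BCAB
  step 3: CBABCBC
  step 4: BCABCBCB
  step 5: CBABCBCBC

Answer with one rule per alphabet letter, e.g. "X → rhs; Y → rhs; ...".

  step 4 ⇒ step 5: BCABCBCB ⇒ C·B·AB·C·B·C·B·C
    A ↦ AB
    B ↦ C
    C ↦ B

A->AB, B->C, C->B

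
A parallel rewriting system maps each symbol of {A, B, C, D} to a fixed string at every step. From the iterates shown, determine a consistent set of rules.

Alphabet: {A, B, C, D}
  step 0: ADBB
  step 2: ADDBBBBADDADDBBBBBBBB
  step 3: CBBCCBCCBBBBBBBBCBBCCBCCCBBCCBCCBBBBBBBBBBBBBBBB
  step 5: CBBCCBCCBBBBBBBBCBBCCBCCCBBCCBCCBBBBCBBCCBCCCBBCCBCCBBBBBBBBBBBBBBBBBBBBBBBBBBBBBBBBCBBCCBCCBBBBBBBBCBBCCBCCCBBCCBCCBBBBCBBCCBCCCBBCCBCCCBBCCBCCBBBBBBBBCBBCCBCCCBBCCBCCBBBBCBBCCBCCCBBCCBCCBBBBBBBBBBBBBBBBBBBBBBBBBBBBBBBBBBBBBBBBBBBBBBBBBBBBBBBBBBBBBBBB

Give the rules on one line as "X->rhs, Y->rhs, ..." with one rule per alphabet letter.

A->CB, B->BB, C->ADD, D->BCC

  step 2 ⇒ step 3: ADDBBBBADDADDBBBBBBBB ⇒ CB·BCC·BCC·BB·BB·BB·BB·CB·BCC·BCC·CB·BCC·BCC·BB·BB·BB·BB·BB·BB·BB·BB
    A ↦ CB
    B ↦ BB
    D ↦ BCC
    C ↦ ADD  (constrained at step 3)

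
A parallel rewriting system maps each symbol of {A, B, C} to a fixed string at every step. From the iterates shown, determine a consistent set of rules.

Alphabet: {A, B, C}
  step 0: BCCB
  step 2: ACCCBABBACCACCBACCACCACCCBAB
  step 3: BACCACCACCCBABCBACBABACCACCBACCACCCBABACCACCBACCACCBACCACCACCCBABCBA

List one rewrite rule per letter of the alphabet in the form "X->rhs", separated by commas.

  step 2 ⇒ step 3: ACCCBABBACCACCBACCACCACCCBAB ⇒ B·ACC·ACC·ACC·CBA·B·CBA·CBA·B·ACC·ACC·B·ACC·ACC·CBA·B·ACC·ACC·B·ACC·ACC·B·ACC·ACC·ACC·CBA·B·CBA
    A ↦ B
    B ↦ CBA
    C ↦ ACC

A->B, B->CBA, C->ACC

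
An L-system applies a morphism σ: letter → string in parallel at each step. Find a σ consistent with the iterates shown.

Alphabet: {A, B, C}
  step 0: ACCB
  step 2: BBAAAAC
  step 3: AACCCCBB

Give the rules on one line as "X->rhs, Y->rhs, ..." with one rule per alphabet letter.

A->C, B->A, C->BB

  step 2 ⇒ step 3: BBAAAAC ⇒ A·A·C·C·C·C·BB
    A ↦ C
    B ↦ A
    C ↦ BB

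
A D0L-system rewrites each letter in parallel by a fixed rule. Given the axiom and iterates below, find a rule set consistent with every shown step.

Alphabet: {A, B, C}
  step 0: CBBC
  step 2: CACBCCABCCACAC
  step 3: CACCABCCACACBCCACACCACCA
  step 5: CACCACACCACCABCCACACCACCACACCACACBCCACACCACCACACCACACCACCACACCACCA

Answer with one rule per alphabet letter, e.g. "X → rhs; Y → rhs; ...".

  step 2 ⇒ step 3: CACBCCABCCACAC ⇒ CA·C·CA·BC·CA·CA·C·BC·CA·CA·C·CA·C·CA
    A ↦ C
    B ↦ BC
    C ↦ CA

A->C, B->BC, C->CA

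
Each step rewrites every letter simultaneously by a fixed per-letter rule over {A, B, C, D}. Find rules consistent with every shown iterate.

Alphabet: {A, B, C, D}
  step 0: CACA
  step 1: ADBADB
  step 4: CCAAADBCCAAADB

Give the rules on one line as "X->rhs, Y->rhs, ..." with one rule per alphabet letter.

  step 0 ⇒ step 1: CACA ⇒ A·DB·A·DB
    A ↦ DB
    C ↦ A
    B ↦ C  (constrained at step 1)
    D ↦ BB  (constrained at step 1)

A->DB, B->C, C->A, D->BB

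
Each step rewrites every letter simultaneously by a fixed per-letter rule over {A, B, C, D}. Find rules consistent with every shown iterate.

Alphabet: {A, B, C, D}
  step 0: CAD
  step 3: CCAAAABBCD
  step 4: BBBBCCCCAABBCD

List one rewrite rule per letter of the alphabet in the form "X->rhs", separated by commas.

A->C, B->A, C->BB, D->CD

  step 3 ⇒ step 4: CCAAAABBCD ⇒ BB·BB·C·C·C·C·A·A·BB·CD
    A ↦ C
    B ↦ A
    C ↦ BB
    D ↦ CD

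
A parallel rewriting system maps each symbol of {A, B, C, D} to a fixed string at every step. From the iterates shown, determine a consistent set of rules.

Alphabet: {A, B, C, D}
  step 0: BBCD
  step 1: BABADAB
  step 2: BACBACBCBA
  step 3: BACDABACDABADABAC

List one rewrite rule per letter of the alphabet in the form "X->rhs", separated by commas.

A->C, B->BA, C->DA, D->B

  step 2 ⇒ step 3: BACBACBCBA ⇒ BA·C·DA·BA·C·DA·BA·DA·BA·C
    A ↦ C
    B ↦ BA
    C ↦ DA
  step 0 ⇒ step 1: BBCD ⇒ BA·BA·DA·B
    D ↦ B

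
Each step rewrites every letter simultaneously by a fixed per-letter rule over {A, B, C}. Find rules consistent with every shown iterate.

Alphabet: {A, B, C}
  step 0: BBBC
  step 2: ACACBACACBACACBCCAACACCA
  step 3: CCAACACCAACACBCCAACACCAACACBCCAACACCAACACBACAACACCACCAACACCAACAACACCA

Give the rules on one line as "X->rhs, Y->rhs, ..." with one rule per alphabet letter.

A->CCA, B->CB, C->ACA

  step 2 ⇒ step 3: ACACBACACBACACBCCAACACCA ⇒ CCA·ACA·CCA·ACA·CB·CCA·ACA·CCA·ACA·CB·CCA·ACA·CCA·ACA·CB·ACA·ACA·CCA·CCA·ACA·CCA·ACA·ACA·CCA
    A ↦ CCA
    B ↦ CB
    C ↦ ACA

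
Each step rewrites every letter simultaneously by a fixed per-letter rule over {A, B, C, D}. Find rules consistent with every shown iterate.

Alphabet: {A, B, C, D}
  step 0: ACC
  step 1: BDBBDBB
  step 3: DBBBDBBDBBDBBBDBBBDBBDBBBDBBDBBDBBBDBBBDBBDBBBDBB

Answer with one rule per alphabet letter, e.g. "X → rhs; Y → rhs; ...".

  step 0 ⇒ step 1: ACC ⇒ B·DBB·DBB
    A ↦ B
    C ↦ DBB
    B ↦ CAC  (constrained at step 1)
    D ↦ CCA  (constrained at step 1)

A->B, B->CAC, C->DBB, D->CCA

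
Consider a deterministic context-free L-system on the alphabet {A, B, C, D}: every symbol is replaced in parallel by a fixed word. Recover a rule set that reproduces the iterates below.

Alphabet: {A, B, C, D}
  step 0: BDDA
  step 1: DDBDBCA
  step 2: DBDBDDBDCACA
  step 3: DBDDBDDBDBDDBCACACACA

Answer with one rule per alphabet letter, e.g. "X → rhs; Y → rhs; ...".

A->CA, B->D, C->CA, D->DB

  step 2 ⇒ step 3: DBDBDDBDCACA ⇒ DB·D·DB·D·DB·DB·D·DB·CA·CA·CA·CA
    A ↦ CA
    B ↦ D
    C ↦ CA
    D ↦ DB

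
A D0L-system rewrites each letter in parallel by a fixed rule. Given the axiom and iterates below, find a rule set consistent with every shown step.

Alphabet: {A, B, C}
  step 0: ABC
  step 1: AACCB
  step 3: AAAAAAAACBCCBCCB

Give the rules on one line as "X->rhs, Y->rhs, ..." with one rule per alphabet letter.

  step 0 ⇒ step 1: ABC ⇒ AA·C·CB
    A ↦ AA
    B ↦ C
    C ↦ CB

A->AA, B->C, C->CB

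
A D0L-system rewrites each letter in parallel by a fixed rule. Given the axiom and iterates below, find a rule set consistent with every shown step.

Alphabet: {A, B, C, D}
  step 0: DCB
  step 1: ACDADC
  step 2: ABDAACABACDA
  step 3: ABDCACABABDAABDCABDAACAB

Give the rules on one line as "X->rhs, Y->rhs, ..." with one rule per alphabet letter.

  step 2 ⇒ step 3: ABDAACABACDA ⇒ AB·DC·AC·AB·AB·DA·AB·DC·AB·DA·AC·AB
    A ↦ AB
    B ↦ DC
    C ↦ DA
    D ↦ AC

A->AB, B->DC, C->DA, D->AC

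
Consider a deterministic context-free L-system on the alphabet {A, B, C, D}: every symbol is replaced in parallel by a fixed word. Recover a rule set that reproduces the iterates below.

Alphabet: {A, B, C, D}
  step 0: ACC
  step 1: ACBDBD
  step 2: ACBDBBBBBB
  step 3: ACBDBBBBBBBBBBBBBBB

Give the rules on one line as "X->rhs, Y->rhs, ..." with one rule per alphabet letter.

  step 2 ⇒ step 3: ACBDBBBBBB ⇒ AC·BD·BB·B·BB·BB·BB·BB·BB·BB
    A ↦ AC
    B ↦ BB
    C ↦ BD
    D ↦ B

A->AC, B->BB, C->BD, D->B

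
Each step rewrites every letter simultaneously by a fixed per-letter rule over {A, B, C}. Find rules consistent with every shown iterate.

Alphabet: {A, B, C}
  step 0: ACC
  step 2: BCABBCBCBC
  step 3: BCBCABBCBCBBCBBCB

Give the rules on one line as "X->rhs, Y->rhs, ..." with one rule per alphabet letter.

A->CAB, B->BC, C->B

  step 2 ⇒ step 3: BCABBCBCBC ⇒ BC·B·CAB·BC·BC·B·BC·B·BC·B
    A ↦ CAB
    B ↦ BC
    C ↦ B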